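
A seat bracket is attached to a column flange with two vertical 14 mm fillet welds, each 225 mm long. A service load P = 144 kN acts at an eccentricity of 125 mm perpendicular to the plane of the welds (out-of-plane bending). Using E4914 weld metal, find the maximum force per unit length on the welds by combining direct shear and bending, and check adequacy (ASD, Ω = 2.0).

E49XX → F_EXX = 490 MPa.
L_w = 2 × 225 = 450 mm; section modulus (unit throat) S = 2 × L²/6 = 16880 mm².
Direct shear f_v = P/L_w = 144×10³/450 = 320 N/mm.
Moment M = P × e = 144×10³ × 125 = 18000000 N·mm; bending f_b = M/S = 1067 N/mm.
f_max = √(f_v² + f_b²) = √(320² + 1067²) = 1114 N/mm.
r_n/Ω = (1/2.0) × 0.6 × 490 × (0.707 × 14) = 1455 N/mm → adequate.

f_max ≈ 1110 N/mm; adequate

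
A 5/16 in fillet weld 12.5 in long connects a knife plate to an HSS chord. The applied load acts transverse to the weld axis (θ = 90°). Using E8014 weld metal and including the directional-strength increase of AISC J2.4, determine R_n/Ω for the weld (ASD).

R_n/Ω ≈ 99.4 kip

E80XX → F_EXX = 80 ksi.
t_e = 0.707 × 0.3125 = 0.2209 in; A_we = 0.2209 × 12.5 = 2.762 in².
Directional factor: 1.0 + 0.5 sin^1.5(90°) = 1.5.
F_nw = 0.6 × 80 × 1.5 = 72 ksi.
R_n/Ω = (72 × 2.762) / 2.0 = 99.42 kip.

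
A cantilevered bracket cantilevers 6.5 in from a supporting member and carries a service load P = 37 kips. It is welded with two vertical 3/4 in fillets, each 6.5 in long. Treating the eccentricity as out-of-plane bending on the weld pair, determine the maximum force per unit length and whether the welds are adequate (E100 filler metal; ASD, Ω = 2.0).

E100XX → F_EXX = 100 ksi.
L_w = 2 × 6.5 = 13 in; section modulus (unit throat) S = 2 × L²/6 = 14.08 in².
Direct shear f_v = P/L_w = 37/13 = 2.846 kip/in.
Moment M = P × e = 37 × 6.5 = 240.5 kip·in; bending f_b = M/S = 17.08 kip/in.
f_max = √(f_v² + f_b²) = √(2.846² + 17.08²) = 17.31 kip/in.
r_n/Ω = (1/2.0) × 0.6 × 100 × (0.707 × 0.75) = 15.91 kip/in → NOT adequate.

f_max ≈ 17.3 kip/in; NOT adequate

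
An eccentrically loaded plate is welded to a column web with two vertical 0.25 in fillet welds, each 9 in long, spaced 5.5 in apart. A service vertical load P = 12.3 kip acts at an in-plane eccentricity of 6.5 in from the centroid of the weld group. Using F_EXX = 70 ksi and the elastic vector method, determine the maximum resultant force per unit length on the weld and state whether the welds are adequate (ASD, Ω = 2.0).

Total weld length L_w = 18 in. Treat welds as unit-width lines.
Polar moment about centroid: J = 2[d³/12 + d(b/2)²] = 2[9³/12 + 9×2.75²] = 257.6 in³.
Direct shear f_v = P/L_w = 12.3 / 18 = 0.6833 kip/in (vertical).
Torsion M = P·e = 12.3 × 6.5 = 79.95 kip·in.
Critical point at (x, y) = (2.75, 4.5) from centroid. f_tx = M·y/J = 1.397 kip/in; f_ty = M·x/J = 0.8534 kip/in.
Resultant f_max = √[f_tx² + (f_v + f_ty)²] = √[1.397² + (0.6833 + 0.8534)²] = 2.076 kip/in.
Capacity per unit length: r_n/Ω = (1/2.0) × 0.6 × 70 × (0.707 × 0.25) = 3.712 kip/in.
2.076 ≤ 3.712 → adequate.

f_max ≈ 2.08 kip/in; adequate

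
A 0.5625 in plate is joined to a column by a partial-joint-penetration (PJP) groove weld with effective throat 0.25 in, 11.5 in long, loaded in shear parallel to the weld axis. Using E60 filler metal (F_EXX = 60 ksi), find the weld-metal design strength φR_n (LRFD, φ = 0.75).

Effective throat (given) t_e = 0.25 in.
A_we = 0.25 × 11.5 = 2.875 in².
F_nw = 0.6 F_EXX = 36 ksi.
φR_n = 0.75 × 36 × 2.875 = 77.62 kip.

φR_n ≈ 77.6 kip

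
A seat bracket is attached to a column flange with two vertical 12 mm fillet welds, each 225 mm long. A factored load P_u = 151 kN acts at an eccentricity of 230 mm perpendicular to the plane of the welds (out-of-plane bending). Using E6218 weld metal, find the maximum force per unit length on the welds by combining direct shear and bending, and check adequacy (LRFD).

E62XX → F_EXX = 620 MPa.
L_w = 2 × 225 = 450 mm; section modulus (unit throat) S = 2 × L²/6 = 16880 mm².
Direct shear f_v = P/L_w = 151×10³/450 = 335.6 N/mm.
Moment M = P × e = 151×10³ × 230 = 34730000 N·mm; bending f_b = M/S = 2058 N/mm.
f_max = √(f_v² + f_b²) = √(335.6² + 2058²) = 2085 N/mm.
φr_n = 0.75 × 0.6 × 620 × (0.707 × 12) = 2367 N/mm → adequate.

f_max ≈ 2090 N/mm; adequate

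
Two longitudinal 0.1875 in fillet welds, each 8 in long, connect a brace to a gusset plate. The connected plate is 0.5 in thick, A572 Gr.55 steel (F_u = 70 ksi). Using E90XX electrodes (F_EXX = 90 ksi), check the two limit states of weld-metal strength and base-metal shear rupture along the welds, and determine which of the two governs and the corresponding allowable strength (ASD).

R_n/Ω ≈ 57.3 kip (weld metal governs)

t_e = 0.707 × 0.1875 = 0.1326 in; L = 16 in.
Weld metal: R_n/Ω = (1/2.0) × 0.6 × 90 × 0.1326 × 16 = 57.27 kip.
Base metal (shear rupture): R_n/Ω = (1/2.0) × 0.6 × 70 × 0.5 × 16 = 168 kip.
Governing: weld metal.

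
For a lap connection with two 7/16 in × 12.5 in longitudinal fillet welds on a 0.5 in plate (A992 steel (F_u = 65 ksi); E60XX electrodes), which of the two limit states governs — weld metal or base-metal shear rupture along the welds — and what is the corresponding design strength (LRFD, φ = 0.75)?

φR_n ≈ 209 kip (weld metal governs)

E60XX → F_EXX = 60 ksi.
t_e = 0.707 × 0.4375 = 0.3093 in; L = 25 in.
Weld metal: φR_n = 0.75 × 0.6 × 60 × 0.3093 × 25 = 208.8 kip.
Base metal (shear rupture): φR_n = 0.75 × 0.6 × 65 × 0.5 × 25 = 365.6 kip.
Governing: weld metal.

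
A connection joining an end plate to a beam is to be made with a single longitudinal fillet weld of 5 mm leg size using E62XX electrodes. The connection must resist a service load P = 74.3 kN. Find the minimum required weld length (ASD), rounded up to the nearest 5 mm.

L = 115 mm

E62XX → F_EXX = 620 MPa.
Throat t_e = 0.707 × 5 = 3.535 mm.
r_n/Ω = (0.6 × 620 × 3.535) / 2.0 = 657.5 N/mm = 0.6575 kN/mm.
L_req = P / (r_n/Ω) = 74.3 / 0.6575 = 113 mm total.
Round up → use L = 115 mm.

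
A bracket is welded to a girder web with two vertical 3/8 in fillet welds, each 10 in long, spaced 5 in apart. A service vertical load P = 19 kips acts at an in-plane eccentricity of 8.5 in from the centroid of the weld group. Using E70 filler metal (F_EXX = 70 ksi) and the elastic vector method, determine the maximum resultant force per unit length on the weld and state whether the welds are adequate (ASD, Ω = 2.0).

Total weld length L_w = 20 in. Treat welds as unit-width lines.
Polar moment about centroid: J = 2[d³/12 + d(b/2)²] = 2[10³/12 + 10×2.5²] = 291.7 in³.
Direct shear f_v = P/L_w = 19 / 20 = 0.95 kip/in (vertical).
Torsion M = P·e = 19 × 8.5 = 161.5 kip·in.
Critical point at (x, y) = (2.5, 5) from centroid. f_tx = M·y/J = 2.769 kip/in; f_ty = M·x/J = 1.384 kip/in.
Resultant f_max = √[f_tx² + (f_v + f_ty)²] = √[2.769² + (0.95 + 1.384)²] = 3.621 kip/in.
Capacity per unit length: r_n/Ω = (1/2.0) × 0.6 × 70 × (0.707 × 0.375) = 5.568 kip/in.
3.621 ≤ 5.568 → adequate.

f_max ≈ 3.62 kip/in; adequate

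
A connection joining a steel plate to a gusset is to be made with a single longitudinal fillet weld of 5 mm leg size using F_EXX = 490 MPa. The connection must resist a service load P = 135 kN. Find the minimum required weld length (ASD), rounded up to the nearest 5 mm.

L = 260 mm

Throat t_e = 0.707 × 5 = 3.535 mm.
r_n/Ω = (0.6 × 490 × 3.535) / 2.0 = 519.6 N/mm = 0.5196 kN/mm.
L_req = P / (r_n/Ω) = 135 / 0.5196 = 259.8 mm total.
Round up → use L = 260 mm.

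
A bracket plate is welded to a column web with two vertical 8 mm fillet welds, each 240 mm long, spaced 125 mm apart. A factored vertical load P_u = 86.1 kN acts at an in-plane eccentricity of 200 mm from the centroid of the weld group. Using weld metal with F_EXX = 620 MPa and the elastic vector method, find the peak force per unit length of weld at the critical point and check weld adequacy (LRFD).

f_max ≈ 660 N/mm; adequate

Total weld length L_w = 480 mm. Treat welds as unit-width lines.
Polar moment about centroid: J = 2[d³/12 + d(b/2)²] = 2[240³/12 + 240×62.5²] = 4179000 mm³.
Direct shear f_v = P/L_w = 86.1×10³ / 480 = 179.4 N/mm (vertical).
Torsion M = P·e = 86.1×10³ × 200 = 17220000 N·mm.
Critical point at (x, y) = (62.5, 120) from centroid. f_tx = M·y/J = 494.5 N/mm; f_ty = M·x/J = 257.5 N/mm.
Resultant f_max = √[f_tx² + (f_v + f_ty)²] = √[494.5² + (179.4 + 257.5)²] = 659.8 N/mm.
Capacity per unit length: φr_n = 0.75 × 0.6 × 620 × (0.707 × 8) = 1578 N/mm.
659.8 ≤ 1578 → adequate.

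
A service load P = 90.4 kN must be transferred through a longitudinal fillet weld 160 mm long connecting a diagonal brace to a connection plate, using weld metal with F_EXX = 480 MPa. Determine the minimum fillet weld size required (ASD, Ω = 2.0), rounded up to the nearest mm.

Total weld length L = 160 mm.
Required throat t_e = P × Ω / (0.6 F_EXX × L) = 90.4 × 2.0 / (0.6 × 480 × 160 × 10⁻³) = 3.924 mm.
Required leg w = t_e / 0.707 = 5.55 mm → use 6 mm.

w = 6 mm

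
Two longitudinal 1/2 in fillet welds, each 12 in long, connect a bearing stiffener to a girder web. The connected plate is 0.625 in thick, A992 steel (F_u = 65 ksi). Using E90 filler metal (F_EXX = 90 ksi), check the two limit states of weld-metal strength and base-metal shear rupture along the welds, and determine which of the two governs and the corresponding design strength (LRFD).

t_e = 0.707 × 0.5 = 0.3535 in; L = 24 in.
Weld metal: φR_n = 0.75 × 0.6 × 90 × 0.3535 × 24 = 343.6 kip.
Base metal (shear rupture): φR_n = 0.75 × 0.6 × 65 × 0.625 × 24 = 438.8 kip.
Governing: weld metal.

φR_n ≈ 344 kip (weld metal governs)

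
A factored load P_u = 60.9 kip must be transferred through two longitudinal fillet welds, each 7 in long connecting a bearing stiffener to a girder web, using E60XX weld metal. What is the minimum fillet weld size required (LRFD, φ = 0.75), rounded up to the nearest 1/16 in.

E60XX → F_EXX = 60 ksi.
Total weld length L = 14 in.
Required throat t_e = P_u / (φ × 0.6 F_EXX × L) = 60.9 / (0.75 × 0.6 × 60 × 14) = 0.1611 in.
Required leg w = t_e / 0.707 = 0.2279 in → use 1/4 in.

w = 1/4 in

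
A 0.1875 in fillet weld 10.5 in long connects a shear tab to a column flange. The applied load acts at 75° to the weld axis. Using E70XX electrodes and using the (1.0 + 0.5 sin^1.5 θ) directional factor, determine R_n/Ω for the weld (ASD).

E70XX → F_EXX = 70 ksi.
t_e = 0.707 × 0.1875 = 0.1326 in; A_we = 0.1326 × 10.5 = 1.392 in².
Directional factor: 1.0 + 0.5 sin^1.5(75°) = 1.475.
F_nw = 0.6 × 70 × 1.475 = 61.94 ksi.
R_n/Ω = (61.94 × 1.392) / 2.0 = 43.1 kips.

R_n/Ω ≈ 43.1 kips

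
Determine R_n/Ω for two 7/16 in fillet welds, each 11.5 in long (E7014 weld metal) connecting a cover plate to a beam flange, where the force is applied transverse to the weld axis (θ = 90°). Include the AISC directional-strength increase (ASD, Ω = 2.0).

E70XX → F_EXX = 70 ksi.
t_e = 0.707 × 0.4375 = 0.3093 in; A_we = 0.3093 × 23 = 7.114 in².
Directional factor: 1.0 + 0.5 sin^1.5(90°) = 1.5.
F_nw = 0.6 × 70 × 1.5 = 63 ksi.
R_n/Ω = (63 × 7.114) / 2.0 = 224.1 kip.

R_n/Ω ≈ 224 kip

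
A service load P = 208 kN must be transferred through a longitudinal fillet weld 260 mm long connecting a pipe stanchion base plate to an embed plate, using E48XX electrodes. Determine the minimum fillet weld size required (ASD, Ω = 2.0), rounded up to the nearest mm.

E48XX → F_EXX = 480 MPa.
Total weld length L = 260 mm.
Required throat t_e = P × Ω / (0.6 F_EXX × L) = 208 × 2.0 / (0.6 × 480 × 260 × 10⁻³) = 5.556 mm.
Required leg w = t_e / 0.707 = 7.858 mm → use 8 mm.

w = 8 mm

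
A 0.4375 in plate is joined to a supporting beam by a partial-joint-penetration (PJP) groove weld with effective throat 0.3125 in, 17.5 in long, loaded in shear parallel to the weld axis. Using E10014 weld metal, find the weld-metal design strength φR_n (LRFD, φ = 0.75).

φR_n ≈ 246 kips

E100XX → F_EXX = 100 ksi.
Effective throat (given) t_e = 0.3125 in.
A_we = 0.3125 × 17.5 = 5.469 in².
F_nw = 0.6 F_EXX = 60 ksi.
φR_n = 0.75 × 60 × 5.469 = 246.1 kips.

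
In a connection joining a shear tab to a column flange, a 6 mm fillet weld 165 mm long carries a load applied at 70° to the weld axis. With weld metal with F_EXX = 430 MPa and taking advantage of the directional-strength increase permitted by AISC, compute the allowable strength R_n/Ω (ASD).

t_e = 0.707 × 6 = 4.242 mm; A_we = 4.242 × 165 = 699.9 mm².
Directional factor: 1.0 + 0.5 sin^1.5(70°) = 1.455.
F_nw = 0.6 × 430 × 1.455 = 375.5 MPa.
R_n/Ω = (375.5 × 699.9) / 2.0 × 10⁻³ = 131.4 kN.

R_n/Ω ≈ 131 kN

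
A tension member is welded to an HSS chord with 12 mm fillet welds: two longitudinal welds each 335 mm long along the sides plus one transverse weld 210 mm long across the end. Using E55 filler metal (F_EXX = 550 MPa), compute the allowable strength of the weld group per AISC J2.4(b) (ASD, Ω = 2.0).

R_n/Ω ≈ 1240 kN

t_e = 0.707 × 12 = 8.484 mm.
R_nwl = 0.6 × 550 × 8.484 × 670 × 10⁻³ = 1876 kN (longitudinal, 2 welds).
R_nwt = 0.6 × 550 × 8.484 × 210 × 10⁻³ = 587.9 kN (transverse, base value).
(i) R_nwl + R_nwt = 2464 kN; (ii) 0.85 R_nwl + 1.5 R_nwt = 2476 kN.
R_n = max = 2476 kN [governs: (ii)]; R_n/Ω = 1238 kN.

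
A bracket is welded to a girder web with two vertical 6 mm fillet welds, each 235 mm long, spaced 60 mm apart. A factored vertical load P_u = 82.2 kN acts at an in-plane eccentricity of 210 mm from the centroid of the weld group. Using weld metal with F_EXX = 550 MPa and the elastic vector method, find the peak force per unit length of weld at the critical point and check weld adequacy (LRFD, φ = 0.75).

Total weld length L_w = 470 mm. Treat welds as unit-width lines.
Polar moment about centroid: J = 2[d³/12 + d(b/2)²] = 2[235³/12 + 235×30²] = 2586000 mm³.
Direct shear f_v = P/L_w = 82.2×10³ / 470 = 174.9 N/mm (vertical).
Torsion M = P·e = 82.2×10³ × 210 = 17262000 N·mm.
Critical point at (x, y) = (30, 117.5) from centroid. f_tx = M·y/J = 784.3 N/mm; f_ty = M·x/J = 200.3 N/mm.
Resultant f_max = √[f_tx² + (f_v + f_ty)²] = √[784.3² + (174.9 + 200.3)²] = 869.4 N/mm.
Capacity per unit length: φr_n = 0.75 × 0.6 × 550 × (0.707 × 6) = 1050 N/mm.
869.4 ≤ 1050 → adequate.

f_max ≈ 869 N/mm; adequate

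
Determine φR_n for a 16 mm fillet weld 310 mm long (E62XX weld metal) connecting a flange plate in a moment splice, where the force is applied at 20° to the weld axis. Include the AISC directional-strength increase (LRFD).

E62XX → F_EXX = 620 MPa.
t_e = 0.707 × 16 = 11.31 mm; A_we = 11.31 × 310 = 3507 mm².
Directional factor: 1.0 + 0.5 sin^1.5(20°) = 1.1.
F_nw = 0.6 × 620 × 1.1 = 409.2 MPa.
φR_n = 0.75 × 409.2 × 3507 × 10⁻³ = 1076 kN.

φR_n ≈ 1080 kN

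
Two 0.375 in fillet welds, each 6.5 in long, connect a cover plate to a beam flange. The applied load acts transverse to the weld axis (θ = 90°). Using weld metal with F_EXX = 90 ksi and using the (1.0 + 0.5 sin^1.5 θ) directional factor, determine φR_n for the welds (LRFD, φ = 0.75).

φR_n ≈ 209 kip

t_e = 0.707 × 0.375 = 0.2651 in; A_we = 0.2651 × 13 = 3.447 in².
Directional factor: 1.0 + 0.5 sin^1.5(90°) = 1.5.
F_nw = 0.6 × 90 × 1.5 = 81 ksi.
φR_n = 0.75 × 81 × 3.447 = 209.4 kip.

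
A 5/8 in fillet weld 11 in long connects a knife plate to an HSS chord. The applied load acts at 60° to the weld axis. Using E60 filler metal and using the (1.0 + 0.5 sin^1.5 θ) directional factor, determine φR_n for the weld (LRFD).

E60XX → F_EXX = 60 ksi.
t_e = 0.707 × 0.625 = 0.4419 in; A_we = 0.4419 × 11 = 4.861 in².
Directional factor: 1.0 + 0.5 sin^1.5(60°) = 1.403.
F_nw = 0.6 × 60 × 1.403 = 50.51 ksi.
φR_n = 0.75 × 50.51 × 4.861 = 184.1 kip.

φR_n ≈ 184 kip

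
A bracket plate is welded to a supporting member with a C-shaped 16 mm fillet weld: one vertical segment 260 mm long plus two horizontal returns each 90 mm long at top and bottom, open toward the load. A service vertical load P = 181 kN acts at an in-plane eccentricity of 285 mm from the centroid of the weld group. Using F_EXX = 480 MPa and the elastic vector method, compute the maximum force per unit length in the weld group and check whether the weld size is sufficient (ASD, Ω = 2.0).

Total weld length L_w = 440 mm. Treat welds as unit-width lines.
Centroid: x̄ = 2×90×45 / 440 = 18.41 mm from the vertical weld.
Polar moment about centroid: J = I_x + I_y = [260³/12 + 2×90×130²] + [260×18.41² + 2(90³/12 + 90×26.59²)] = 4844000 mm³.
Direct shear f_v = P/L_w = 181×10³ / 440 = 411.4 N/mm (vertical).
Torsion M = P·e = 181×10³ × 285 = 51585000 N·mm.
Critical point at (x, y) = (71.59, 130) from centroid. f_tx = M·y/J = 1385 N/mm; f_ty = M·x/J = 762.5 N/mm.
Resultant f_max = √[f_tx² + (f_v + f_ty)²] = √[1385² + (411.4 + 762.5)²] = 1815 N/mm.
Capacity per unit length: r_n/Ω = (1/2.0) × 0.6 × 480 × (0.707 × 16) = 1629 N/mm.
1815 > 1629 → NOT adequate.

f_max ≈ 1820 N/mm; NOT adequate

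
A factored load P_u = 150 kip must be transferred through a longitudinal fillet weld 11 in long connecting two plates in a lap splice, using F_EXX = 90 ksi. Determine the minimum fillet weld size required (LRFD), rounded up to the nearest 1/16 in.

w = 1/2 in

Total weld length L = 11 in.
Required throat t_e = P_u / (φ × 0.6 F_EXX × L) = 150 / (0.75 × 0.6 × 90 × 11) = 0.3367 in.
Required leg w = t_e / 0.707 = 0.4762 in → use 1/2 in.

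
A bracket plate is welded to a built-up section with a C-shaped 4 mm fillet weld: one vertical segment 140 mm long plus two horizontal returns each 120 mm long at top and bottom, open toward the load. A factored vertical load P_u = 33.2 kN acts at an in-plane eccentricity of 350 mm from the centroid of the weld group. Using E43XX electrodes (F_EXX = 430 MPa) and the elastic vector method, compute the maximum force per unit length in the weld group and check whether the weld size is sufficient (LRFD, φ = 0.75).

Total weld length L_w = 380 mm. Treat welds as unit-width lines.
Centroid: x̄ = 2×120×60 / 380 = 37.89 mm from the vertical weld.
Polar moment about centroid: J = I_x + I_y = [140³/12 + 2×120×70²] + [140×37.89² + 2(120³/12 + 120×22.11²)] = 2011000 mm³.
Direct shear f_v = P/L_w = 33.2×10³ / 380 = 87.37 N/mm (vertical).
Torsion M = P·e = 33.2×10³ × 350 = 11620000 N·mm.
Critical point at (x, y) = (82.11, 70) from centroid. f_tx = M·y/J = 404.5 N/mm; f_ty = M·x/J = 474.4 N/mm.
Resultant f_max = √[f_tx² + (f_v + f_ty)²] = √[404.5² + (87.37 + 474.4)²] = 692.3 N/mm.
Capacity per unit length: φr_n = 0.75 × 0.6 × 430 × (0.707 × 4) = 547.2 N/mm.
692.3 > 547.2 → NOT adequate.

f_max ≈ 692 N/mm; NOT adequate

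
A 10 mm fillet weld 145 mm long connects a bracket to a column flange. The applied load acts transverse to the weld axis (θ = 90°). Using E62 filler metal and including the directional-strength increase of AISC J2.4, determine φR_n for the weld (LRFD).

E62XX → F_EXX = 620 MPa.
t_e = 0.707 × 10 = 7.07 mm; A_we = 7.07 × 145 = 1025 mm².
Directional factor: 1.0 + 0.5 sin^1.5(90°) = 1.5.
F_nw = 0.6 × 620 × 1.5 = 558 MPa.
φR_n = 0.75 × 558 × 1025 × 10⁻³ = 429 kN.

φR_n ≈ 429 kN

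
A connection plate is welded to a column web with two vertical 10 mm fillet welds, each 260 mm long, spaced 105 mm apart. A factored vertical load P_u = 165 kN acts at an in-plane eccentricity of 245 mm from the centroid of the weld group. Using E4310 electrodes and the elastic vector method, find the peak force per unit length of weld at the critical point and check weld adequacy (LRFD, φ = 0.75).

E43XX → F_EXX = 430 MPa.
Total weld length L_w = 520 mm. Treat welds as unit-width lines.
Polar moment about centroid: J = 2[d³/12 + d(b/2)²] = 2[260³/12 + 260×52.5²] = 4363000 mm³.
Direct shear f_v = P/L_w = 165×10³ / 520 = 317.3 N/mm (vertical).
Torsion M = P·e = 165×10³ × 245 = 40425000 N·mm.
Critical point at (x, y) = (52.5, 130) from centroid. f_tx = M·y/J = 1205 N/mm; f_ty = M·x/J = 486.5 N/mm.
Resultant f_max = √[f_tx² + (f_v + f_ty)²] = √[1205² + (317.3 + 486.5)²] = 1448 N/mm.
Capacity per unit length: φr_n = 0.75 × 0.6 × 430 × (0.707 × 10) = 1368 N/mm.
1448 > 1368 → NOT adequate.

f_max ≈ 1450 N/mm; NOT adequate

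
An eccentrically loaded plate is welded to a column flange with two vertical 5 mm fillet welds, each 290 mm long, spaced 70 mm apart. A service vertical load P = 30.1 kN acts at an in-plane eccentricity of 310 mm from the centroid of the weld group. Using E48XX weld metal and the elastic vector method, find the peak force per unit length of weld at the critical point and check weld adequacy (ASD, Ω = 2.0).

f_max ≈ 308 N/mm; adequate

E48XX → F_EXX = 480 MPa.
Total weld length L_w = 580 mm. Treat welds as unit-width lines.
Polar moment about centroid: J = 2[d³/12 + d(b/2)²] = 2[290³/12 + 290×35²] = 4775000 mm³.
Direct shear f_v = P/L_w = 30.1×10³ / 580 = 51.9 N/mm (vertical).
Torsion M = P·e = 30.1×10³ × 310 = 9331000 N·mm.
Critical point at (x, y) = (35, 145) from centroid. f_tx = M·y/J = 283.3 N/mm; f_ty = M·x/J = 68.39 N/mm.
Resultant f_max = √[f_tx² + (f_v + f_ty)²] = √[283.3² + (51.9 + 68.39)²] = 307.8 N/mm.
Capacity per unit length: r_n/Ω = (1/2.0) × 0.6 × 480 × (0.707 × 5) = 509 N/mm.
307.8 ≤ 509 → adequate.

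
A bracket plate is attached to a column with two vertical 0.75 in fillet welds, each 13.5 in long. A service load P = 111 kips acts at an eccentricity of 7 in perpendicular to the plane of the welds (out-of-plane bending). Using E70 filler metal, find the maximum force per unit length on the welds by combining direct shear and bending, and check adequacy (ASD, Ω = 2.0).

f_max ≈ 13.4 kip/in; NOT adequate

E70XX → F_EXX = 70 ksi.
L_w = 2 × 13.5 = 27 in; section modulus (unit throat) S = 2 × L²/6 = 60.75 in².
Direct shear f_v = P/L_w = 111/27 = 4.111 kip/in.
Moment M = P × e = 111 × 7 = 777 kip·in; bending f_b = M/S = 12.79 kip/in.
f_max = √(f_v² + f_b²) = √(4.111² + 12.79²) = 13.43 kip/in.
r_n/Ω = (1/2.0) × 0.6 × 70 × (0.707 × 0.75) = 11.14 kip/in → NOT adequate.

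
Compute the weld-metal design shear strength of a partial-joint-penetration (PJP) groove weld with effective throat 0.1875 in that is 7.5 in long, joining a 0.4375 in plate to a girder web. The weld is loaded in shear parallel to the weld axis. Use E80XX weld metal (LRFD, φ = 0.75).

E80XX → F_EXX = 80 ksi.
Effective throat (given) t_e = 0.1875 in.
A_we = 0.1875 × 7.5 = 1.406 in².
F_nw = 0.6 F_EXX = 48 ksi.
φR_n = 0.75 × 48 × 1.406 = 50.62 kips.

φR_n ≈ 50.6 kips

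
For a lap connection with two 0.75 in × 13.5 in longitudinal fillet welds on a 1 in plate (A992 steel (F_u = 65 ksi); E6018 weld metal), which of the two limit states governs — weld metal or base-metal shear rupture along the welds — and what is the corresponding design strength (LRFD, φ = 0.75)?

φR_n ≈ 387 kips (weld metal governs)

E60XX → F_EXX = 60 ksi.
t_e = 0.707 × 0.75 = 0.5302 in; L = 27 in.
Weld metal: φR_n = 0.75 × 0.6 × 60 × 0.5302 × 27 = 386.6 kips.
Base metal (shear rupture): φR_n = 0.75 × 0.6 × 65 × 1 × 27 = 789.8 kips.
Governing: weld metal.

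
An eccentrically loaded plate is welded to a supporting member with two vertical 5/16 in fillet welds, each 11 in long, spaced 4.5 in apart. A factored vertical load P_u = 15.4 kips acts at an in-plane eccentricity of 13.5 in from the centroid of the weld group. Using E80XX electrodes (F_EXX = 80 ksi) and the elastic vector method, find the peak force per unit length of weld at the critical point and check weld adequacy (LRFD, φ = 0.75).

Total weld length L_w = 22 in. Treat welds as unit-width lines.
Polar moment about centroid: J = 2[d³/12 + d(b/2)²] = 2[11³/12 + 11×2.25²] = 333.2 in³.
Direct shear f_v = P/L_w = 15.4 / 22 = 0.7 kip/in (vertical).
Torsion M = P·e = 15.4 × 13.5 = 207.9 kip·in.
Critical point at (x, y) = (2.25, 5.5) from centroid. f_tx = M·y/J = 3.432 kip/in; f_ty = M·x/J = 1.404 kip/in.
Resultant f_max = √[f_tx² + (f_v + f_ty)²] = √[3.432² + (0.7 + 1.404)²] = 4.025 kip/in.
Capacity per unit length: φr_n = 0.75 × 0.6 × 80 × (0.707 × 0.3125) = 7.954 kip/in.
4.025 ≤ 7.954 → adequate.

f_max ≈ 4.03 kip/in; adequate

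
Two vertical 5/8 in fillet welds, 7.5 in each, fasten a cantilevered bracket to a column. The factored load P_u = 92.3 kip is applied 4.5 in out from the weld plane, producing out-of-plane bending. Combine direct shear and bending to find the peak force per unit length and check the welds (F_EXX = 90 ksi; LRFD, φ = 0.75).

f_max ≈ 23 kip/in; NOT adequate

L_w = 2 × 7.5 = 15 in; section modulus (unit throat) S = 2 × L²/6 = 18.75 in².
Direct shear f_v = P/L_w = 92.3/15 = 6.153 kip/in.
Moment M = P × e = 92.3 × 4.5 = 415.35 kip·in; bending f_b = M/S = 22.15 kip/in.
f_max = √(f_v² + f_b²) = √(6.153² + 22.15²) = 22.99 kip/in.
φr_n = 0.75 × 0.6 × 90 × (0.707 × 0.625) = 17.9 kip/in → NOT adequate.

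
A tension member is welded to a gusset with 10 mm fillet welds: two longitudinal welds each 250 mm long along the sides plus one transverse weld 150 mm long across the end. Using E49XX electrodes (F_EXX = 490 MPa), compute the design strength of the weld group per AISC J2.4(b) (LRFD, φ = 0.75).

t_e = 0.707 × 10 = 7.07 mm.
R_nwl = 0.6 × 490 × 7.07 × 500 × 10⁻³ = 1039 kN (longitudinal, 2 welds).
R_nwt = 0.6 × 490 × 7.07 × 150 × 10⁻³ = 311.8 kN (transverse, base value).
(i) R_nwl + R_nwt = 1351 kN; (ii) 0.85 R_nwl + 1.5 R_nwt = 1351 kN.
R_n = max = 1351 kN [governs: (ii)]; φR_n = 1013 kN.

φR_n ≈ 1010 kN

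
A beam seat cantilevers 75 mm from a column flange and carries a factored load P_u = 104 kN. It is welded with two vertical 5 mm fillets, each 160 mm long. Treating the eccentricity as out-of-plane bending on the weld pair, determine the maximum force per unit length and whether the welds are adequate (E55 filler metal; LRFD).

E55XX → F_EXX = 550 MPa.
L_w = 2 × 160 = 320 mm; section modulus (unit throat) S = 2 × L²/6 = 8533 mm².
Direct shear f_v = P/L_w = 104×10³/320 = 325 N/mm.
Moment M = P × e = 104×10³ × 75 = 7800000 N·mm; bending f_b = M/S = 914.1 N/mm.
f_max = √(f_v² + f_b²) = √(325² + 914.1²) = 970.1 N/mm.
φr_n = 0.75 × 0.6 × 550 × (0.707 × 5) = 874.9 N/mm → NOT adequate.

f_max ≈ 970 N/mm; NOT adequate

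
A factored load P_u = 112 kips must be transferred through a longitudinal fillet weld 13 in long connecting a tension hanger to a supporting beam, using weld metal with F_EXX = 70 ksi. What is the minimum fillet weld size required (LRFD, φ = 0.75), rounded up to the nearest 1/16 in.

w = 7/16 in

Total weld length L = 13 in.
Required throat t_e = P_u / (φ × 0.6 F_EXX × L) = 112 / (0.75 × 0.6 × 70 × 13) = 0.2735 in.
Required leg w = t_e / 0.707 = 0.3869 in → use 7/16 in.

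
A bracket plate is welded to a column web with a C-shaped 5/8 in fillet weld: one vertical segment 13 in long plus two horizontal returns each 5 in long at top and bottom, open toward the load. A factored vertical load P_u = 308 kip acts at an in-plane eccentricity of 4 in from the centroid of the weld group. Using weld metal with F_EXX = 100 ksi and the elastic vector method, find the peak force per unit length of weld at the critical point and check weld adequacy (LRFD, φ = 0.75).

f_max ≈ 24 kip/in; NOT adequate

Total weld length L_w = 23 in. Treat welds as unit-width lines.
Centroid: x̄ = 2×5×2.5 / 23 = 1.087 in from the vertical weld.
Polar moment about centroid: J = I_x + I_y = [13³/12 + 2×5×6.5²] + [13×1.087² + 2(5³/12 + 5×1.413²)] = 661.7 in³.
Direct shear f_v = P/L_w = 308 / 23 = 13.39 kip/in (vertical).
Torsion M = P·e = 308 × 4 = 1232 kip·in.
Critical point at (x, y) = (3.913, 6.5) from centroid. f_tx = M·y/J = 12.1 kip/in; f_ty = M·x/J = 7.285 kip/in.
Resultant f_max = √[f_tx² + (f_v + f_ty)²] = √[12.1² + (13.39 + 7.285)²] = 23.96 kip/in.
Capacity per unit length: φr_n = 0.75 × 0.6 × 100 × (0.707 × 0.625) = 19.88 kip/in.
23.96 > 19.88 → NOT adequate.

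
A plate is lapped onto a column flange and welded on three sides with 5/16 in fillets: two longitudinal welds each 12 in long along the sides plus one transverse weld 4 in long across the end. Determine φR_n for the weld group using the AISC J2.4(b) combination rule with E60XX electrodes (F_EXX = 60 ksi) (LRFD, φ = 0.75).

φR_n ≈ 167 kip

t_e = 0.707 × 0.3125 = 0.2209 in.
R_nwl = 0.6 × 60 × 0.2209 × 24 = 190.9 kip (longitudinal, 2 welds).
R_nwt = 0.6 × 60 × 0.2209 × 4 = 31.81 kip (transverse, base value).
(i) R_nwl + R_nwt = 222.7 kip; (ii) 0.85 R_nwl + 1.5 R_nwt = 210 kip.
R_n = max = 222.7 kip [governs: (i)]; φR_n = 167 kip.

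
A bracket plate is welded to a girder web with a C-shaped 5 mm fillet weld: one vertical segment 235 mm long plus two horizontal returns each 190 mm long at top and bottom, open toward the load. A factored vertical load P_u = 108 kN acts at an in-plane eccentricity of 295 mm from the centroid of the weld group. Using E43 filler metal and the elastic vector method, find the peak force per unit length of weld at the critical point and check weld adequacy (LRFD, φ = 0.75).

E43XX → F_EXX = 430 MPa.
Total weld length L_w = 615 mm. Treat welds as unit-width lines.
Centroid: x̄ = 2×190×95 / 615 = 58.7 mm from the vertical weld.
Polar moment about centroid: J = I_x + I_y = [235³/12 + 2×190×117.5²] + [235×58.7² + 2(190³/12 + 190×36.3²)] = 8781000 mm³.
Direct shear f_v = P/L_w = 108×10³ / 615 = 175.6 N/mm (vertical).
Torsion M = P·e = 108×10³ × 295 = 31860000 N·mm.
Critical point at (x, y) = (131.3, 117.5) from centroid. f_tx = M·y/J = 426.3 N/mm; f_ty = M·x/J = 476.4 N/mm.
Resultant f_max = √[f_tx² + (f_v + f_ty)²] = √[426.3² + (175.6 + 476.4)²] = 779 N/mm.
Capacity per unit length: φr_n = 0.75 × 0.6 × 430 × (0.707 × 5) = 684 N/mm.
779 > 684 → NOT adequate.

f_max ≈ 779 N/mm; NOT adequate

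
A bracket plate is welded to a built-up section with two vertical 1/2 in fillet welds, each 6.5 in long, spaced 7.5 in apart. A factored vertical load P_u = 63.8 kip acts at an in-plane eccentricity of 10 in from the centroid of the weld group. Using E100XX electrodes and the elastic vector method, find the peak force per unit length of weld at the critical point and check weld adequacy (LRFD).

E100XX → F_EXX = 100 ksi.
Total weld length L_w = 13 in. Treat welds as unit-width lines.
Polar moment about centroid: J = 2[d³/12 + d(b/2)²] = 2[6.5³/12 + 6.5×3.75²] = 228.6 in³.
Direct shear f_v = P/L_w = 63.8 / 13 = 4.908 kip/in (vertical).
Torsion M = P·e = 63.8 × 10 = 638 kip·in.
Critical point at (x, y) = (3.75, 3.25) from centroid. f_tx = M·y/J = 9.071 kip/in; f_ty = M·x/J = 10.47 kip/in.
Resultant f_max = √[f_tx² + (f_v + f_ty)²] = √[9.071² + (4.908 + 10.47)²] = 17.85 kip/in.
Capacity per unit length: φr_n = 0.75 × 0.6 × 100 × (0.707 × 0.5) = 15.91 kip/in.
17.85 > 15.91 → NOT adequate.

f_max ≈ 17.9 kip/in; NOT adequate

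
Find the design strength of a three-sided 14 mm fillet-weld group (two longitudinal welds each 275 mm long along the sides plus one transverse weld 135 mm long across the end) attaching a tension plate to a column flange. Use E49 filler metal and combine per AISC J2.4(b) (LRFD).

E49XX → F_EXX = 490 MPa.
t_e = 0.707 × 14 = 9.898 mm.
R_nwl = 0.6 × 490 × 9.898 × 550 × 10⁻³ = 1601 kN (longitudinal, 2 welds).
R_nwt = 0.6 × 490 × 9.898 × 135 × 10⁻³ = 392.9 kN (transverse, base value).
(i) R_nwl + R_nwt = 1993 kN; (ii) 0.85 R_nwl + 1.5 R_nwt = 1950 kN.
R_n = max = 1993 kN [governs: (i)]; φR_n = 1495 kN.

φR_n ≈ 1500 kN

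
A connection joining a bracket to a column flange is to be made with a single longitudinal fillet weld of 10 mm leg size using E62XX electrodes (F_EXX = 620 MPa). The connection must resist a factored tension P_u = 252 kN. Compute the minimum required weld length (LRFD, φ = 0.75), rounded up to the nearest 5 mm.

L = 130 mm

Throat t_e = 0.707 × 10 = 7.07 mm.
φr_n = 0.75 × 0.6 × 620 × 7.07 × 10⁻³ = 1.973 kN/mm.
L_req = P_u / φr_n = 252 / 1.973 = 127.8 mm total.
Round up → use L = 130 mm.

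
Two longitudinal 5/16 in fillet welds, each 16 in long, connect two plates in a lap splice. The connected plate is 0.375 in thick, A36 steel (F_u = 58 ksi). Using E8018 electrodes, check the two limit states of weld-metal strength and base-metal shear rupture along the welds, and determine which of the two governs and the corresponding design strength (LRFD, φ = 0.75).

E80XX → F_EXX = 80 ksi.
t_e = 0.707 × 0.3125 = 0.2209 in; L = 32 in.
Weld metal: φR_n = 0.75 × 0.6 × 80 × 0.2209 × 32 = 254.5 kips.
Base metal (shear rupture): φR_n = 0.75 × 0.6 × 58 × 0.375 × 32 = 313.2 kips.
Governing: weld metal.

φR_n ≈ 255 kips (weld metal governs)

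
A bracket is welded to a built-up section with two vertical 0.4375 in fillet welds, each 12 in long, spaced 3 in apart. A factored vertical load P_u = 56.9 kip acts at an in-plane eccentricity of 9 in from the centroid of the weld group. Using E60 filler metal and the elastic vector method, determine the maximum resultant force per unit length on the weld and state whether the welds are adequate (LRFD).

f_max ≈ 10.1 kip/in; NOT adequate

E60XX → F_EXX = 60 ksi.
Total weld length L_w = 24 in. Treat welds as unit-width lines.
Polar moment about centroid: J = 2[d³/12 + d(b/2)²] = 2[12³/12 + 12×1.5²] = 342 in³.
Direct shear f_v = P/L_w = 56.9 / 24 = 2.371 kip/in (vertical).
Torsion M = P·e = 56.9 × 9 = 512.1 kip·in.
Critical point at (x, y) = (1.5, 6) from centroid. f_tx = M·y/J = 8.984 kip/in; f_ty = M·x/J = 2.246 kip/in.
Resultant f_max = √[f_tx² + (f_v + f_ty)²] = √[8.984² + (2.371 + 2.246)²] = 10.1 kip/in.
Capacity per unit length: φr_n = 0.75 × 0.6 × 60 × (0.707 × 0.4375) = 8.351 kip/in.
10.1 > 8.351 → NOT adequate.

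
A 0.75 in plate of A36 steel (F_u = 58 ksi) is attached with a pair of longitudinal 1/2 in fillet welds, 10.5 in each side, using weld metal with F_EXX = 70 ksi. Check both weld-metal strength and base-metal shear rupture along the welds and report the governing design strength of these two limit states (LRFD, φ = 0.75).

t_e = 0.707 × 0.5 = 0.3535 in; L = 21 in.
Weld metal: φR_n = 0.75 × 0.6 × 70 × 0.3535 × 21 = 233.8 kip.
Base metal (shear rupture): φR_n = 0.75 × 0.6 × 58 × 0.75 × 21 = 411.1 kip.
Governing: weld metal.

φR_n ≈ 234 kip (weld metal governs)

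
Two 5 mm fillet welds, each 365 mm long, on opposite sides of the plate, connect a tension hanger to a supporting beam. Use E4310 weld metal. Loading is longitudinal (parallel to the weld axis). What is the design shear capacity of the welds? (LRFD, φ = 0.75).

φR_n ≈ 499 kN

E43XX → F_EXX = 430 MPa.
Effective throat t_e = 0.707 × 5 = 3.535 mm.
Total length L = 730 mm; A_we = 3.535 × 730 = 2581 mm².
F_nw = 0.6 F_EXX = 0.6 × 430 = 258 MPa.
φR_n = 0.75 × 258 × 2581 × 10⁻³ = 499.3 kN.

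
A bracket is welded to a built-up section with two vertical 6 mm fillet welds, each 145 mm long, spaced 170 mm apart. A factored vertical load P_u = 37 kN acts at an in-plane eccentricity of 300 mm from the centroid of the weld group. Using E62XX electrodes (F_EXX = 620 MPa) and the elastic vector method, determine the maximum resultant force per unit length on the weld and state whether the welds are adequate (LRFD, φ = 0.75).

Total weld length L_w = 290 mm. Treat welds as unit-width lines.
Polar moment about centroid: J = 2[d³/12 + d(b/2)²] = 2[145³/12 + 145×85²] = 2603000 mm³.
Direct shear f_v = P/L_w = 37×10³ / 290 = 127.6 N/mm (vertical).
Torsion M = P·e = 37×10³ × 300 = 11100000 N·mm.
Critical point at (x, y) = (85, 72.5) from centroid. f_tx = M·y/J = 309.1 N/mm; f_ty = M·x/J = 362.4 N/mm.
Resultant f_max = √[f_tx² + (f_v + f_ty)²] = √[309.1² + (127.6 + 362.4)²] = 579.4 N/mm.
Capacity per unit length: φr_n = 0.75 × 0.6 × 620 × (0.707 × 6) = 1184 N/mm.
579.4 ≤ 1184 → adequate.

f_max ≈ 579 N/mm; adequate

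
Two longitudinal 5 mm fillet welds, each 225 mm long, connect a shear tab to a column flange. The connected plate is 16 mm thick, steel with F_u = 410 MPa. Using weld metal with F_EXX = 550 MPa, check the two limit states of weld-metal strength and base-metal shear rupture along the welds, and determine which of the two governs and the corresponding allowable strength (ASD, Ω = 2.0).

t_e = 0.707 × 5 = 3.535 mm; L = 450 mm.
Weld metal: R_n/Ω = (1/2.0) × 0.6 × 550 × 3.535 × 450 × 10⁻³ = 262.5 kN.
Base metal (shear rupture): R_n/Ω = (1/2.0) × 0.6 × 410 × 16 × 450 × 10⁻³ = 885.6 kN.
Governing: weld metal.

R_n/Ω ≈ 262 kN (weld metal governs)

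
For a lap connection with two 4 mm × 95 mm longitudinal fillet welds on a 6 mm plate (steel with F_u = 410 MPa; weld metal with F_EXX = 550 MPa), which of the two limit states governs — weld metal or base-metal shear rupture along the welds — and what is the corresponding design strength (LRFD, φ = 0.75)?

t_e = 0.707 × 4 = 2.828 mm; L = 190 mm.
Weld metal: φR_n = 0.75 × 0.6 × 550 × 2.828 × 190 × 10⁻³ = 133 kN.
Base metal (shear rupture): φR_n = 0.75 × 0.6 × 410 × 6 × 190 × 10⁻³ = 210.3 kN.
Governing: weld metal.

φR_n ≈ 133 kN (weld metal governs)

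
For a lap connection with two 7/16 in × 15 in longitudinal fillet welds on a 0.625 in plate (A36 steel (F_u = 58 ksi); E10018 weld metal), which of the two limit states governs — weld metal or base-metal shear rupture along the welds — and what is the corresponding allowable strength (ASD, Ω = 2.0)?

E100XX → F_EXX = 100 ksi.
t_e = 0.707 × 0.4375 = 0.3093 in; L = 30 in.
Weld metal: R_n/Ω = (1/2.0) × 0.6 × 100 × 0.3093 × 30 = 278.4 kip.
Base metal (shear rupture): R_n/Ω = (1/2.0) × 0.6 × 58 × 0.625 × 30 = 326.2 kip.
Governing: weld metal.

R_n/Ω ≈ 278 kip (weld metal governs)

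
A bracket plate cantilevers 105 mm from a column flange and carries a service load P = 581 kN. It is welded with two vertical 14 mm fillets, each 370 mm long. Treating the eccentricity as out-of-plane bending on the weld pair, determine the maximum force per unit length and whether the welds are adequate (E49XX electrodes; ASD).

E49XX → F_EXX = 490 MPa.
L_w = 2 × 370 = 740 mm; section modulus (unit throat) S = 2 × L²/6 = 45630 mm².
Direct shear f_v = P/L_w = 581×10³/740 = 785.1 N/mm.
Moment M = P × e = 581×10³ × 105 = 61005000 N·mm; bending f_b = M/S = 1337 N/mm.
f_max = √(f_v² + f_b²) = √(785.1² + 1337²) = 1550 N/mm.
r_n/Ω = (1/2.0) × 0.6 × 490 × (0.707 × 14) = 1455 N/mm → NOT adequate.

f_max ≈ 1550 N/mm; NOT adequate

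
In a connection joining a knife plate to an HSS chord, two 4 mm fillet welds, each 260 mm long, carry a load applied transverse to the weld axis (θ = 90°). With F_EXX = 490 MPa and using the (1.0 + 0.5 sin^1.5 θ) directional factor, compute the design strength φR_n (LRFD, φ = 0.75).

t_e = 0.707 × 4 = 2.828 mm; A_we = 2.828 × 520 = 1471 mm².
Directional factor: 1.0 + 0.5 sin^1.5(90°) = 1.5.
F_nw = 0.6 × 490 × 1.5 = 441 MPa.
φR_n = 0.75 × 441 × 1471 × 10⁻³ = 486.4 kN.

φR_n ≈ 486 kN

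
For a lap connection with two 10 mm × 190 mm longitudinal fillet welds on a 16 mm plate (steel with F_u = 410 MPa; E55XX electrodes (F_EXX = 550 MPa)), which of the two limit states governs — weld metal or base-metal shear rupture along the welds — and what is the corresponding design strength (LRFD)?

φR_n ≈ 665 kN (weld metal governs)

t_e = 0.707 × 10 = 7.07 mm; L = 380 mm.
Weld metal: φR_n = 0.75 × 0.6 × 550 × 7.07 × 380 × 10⁻³ = 664.9 kN.
Base metal (shear rupture): φR_n = 0.75 × 0.6 × 410 × 16 × 380 × 10⁻³ = 1122 kN.
Governing: weld metal.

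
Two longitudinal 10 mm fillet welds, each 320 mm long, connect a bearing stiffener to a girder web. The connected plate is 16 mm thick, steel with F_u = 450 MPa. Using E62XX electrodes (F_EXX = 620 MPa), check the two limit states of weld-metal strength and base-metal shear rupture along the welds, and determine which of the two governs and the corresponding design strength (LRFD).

t_e = 0.707 × 10 = 7.07 mm; L = 640 mm.
Weld metal: φR_n = 0.75 × 0.6 × 620 × 7.07 × 640 × 10⁻³ = 1262 kN.
Base metal (shear rupture): φR_n = 0.75 × 0.6 × 450 × 16 × 640 × 10⁻³ = 2074 kN.
Governing: weld metal.

φR_n ≈ 1260 kN (weld metal governs)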